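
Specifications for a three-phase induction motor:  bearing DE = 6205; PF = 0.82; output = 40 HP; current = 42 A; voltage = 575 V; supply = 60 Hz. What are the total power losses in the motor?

P_in = √3·V·I·cosφ = 1.732×575×42×0.82 = 34299 W
P_out = 40×746 = 29840 W
Losses = P_in − P_out = 34299 − 29840 = 4459 W

4460 W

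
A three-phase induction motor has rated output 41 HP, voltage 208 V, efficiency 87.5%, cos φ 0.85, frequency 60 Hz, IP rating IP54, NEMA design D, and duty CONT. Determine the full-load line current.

114 A

P_out = 41 × 746 = 30586 W
P_in = P_out / η = 30586 / 0.875 = 34955 W
I_L = P_in / (√3·V_L·cosφ) = 34955 / (1.732 × 208 × 0.85) = 114 A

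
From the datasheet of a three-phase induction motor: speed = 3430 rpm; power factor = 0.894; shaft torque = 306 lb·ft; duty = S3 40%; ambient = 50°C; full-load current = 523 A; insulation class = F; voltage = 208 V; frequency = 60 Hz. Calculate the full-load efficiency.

88.5 %

τ = 306 lb·ft × 1.356 = 414.9 N·m
ω = 2π × 3430/60 = 359.2 rad/s; P_out = τω = 414.9 × 359.2 = 149032 W
P_in = √3·V_L·I_L·cosφ = 1.732 × 208 × 523 × 0.894 = 168442 W
η = P_out / P_in = 149032 / 168442 = 0.885 = 88.5%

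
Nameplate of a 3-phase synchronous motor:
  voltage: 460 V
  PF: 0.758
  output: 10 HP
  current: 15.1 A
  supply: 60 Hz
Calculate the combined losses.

P_in = √3·V·I·cosφ = 1.732×460×15.1×0.758 = 9119 W
P_out = 10×746 = 7460 W
Losses = P_in − P_out = 9119 − 7460 = 1659 W

1.66 kW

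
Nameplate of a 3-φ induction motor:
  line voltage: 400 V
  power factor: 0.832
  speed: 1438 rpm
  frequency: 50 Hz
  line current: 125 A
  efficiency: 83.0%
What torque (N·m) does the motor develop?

397 N·m

P_in = √3·V·I·cosφ = 1.732 × 400 × 125 × 0.832 = 72051 W
P_out = η·P_in = 0.83 × 72051 = 59802 W
n = 1438 rpm
ω = 2π×1438/60 = 150.6 rad/s
τ = P_out/ω = 59802/150.6 = 397 N·m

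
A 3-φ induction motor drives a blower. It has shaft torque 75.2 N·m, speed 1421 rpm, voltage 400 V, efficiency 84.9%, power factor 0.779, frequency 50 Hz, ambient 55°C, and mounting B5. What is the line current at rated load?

ω = 2π×1421/60 = 148.8 rad/s; P_out = τω = 75.2 × 148.8 = 11190 W
P_in = P_out / η = 11190 / 0.849 = 13180 W
I_L = P_in / (√3·V_L·cosφ) = 13180 / (1.732 × 400 × 0.779) = 24.4 A

24.4 A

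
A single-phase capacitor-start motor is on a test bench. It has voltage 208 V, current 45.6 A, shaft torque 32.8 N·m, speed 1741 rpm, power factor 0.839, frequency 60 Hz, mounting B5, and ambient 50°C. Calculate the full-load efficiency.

ω = 2π × 1741/60 = 182.3 rad/s; P_out = τω = 32.8 × 182.3 = 5979 W
P_in = V·I·cosφ = 208 × 45.6 × 0.839 = 7958 W
η = P_out / P_in = 5979 / 7958 = 0.751 = 75.1%

75.1 %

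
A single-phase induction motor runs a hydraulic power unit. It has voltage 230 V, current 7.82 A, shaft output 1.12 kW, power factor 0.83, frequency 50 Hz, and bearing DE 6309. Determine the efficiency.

75.0 %

P_out = 1.12 kW = 1120 W
P_in = V·I·cosφ = 230 × 7.82 × 0.83 = 1493 W
η = P_out / P_in = 1120 / 1493 = 0.750 = 75.0%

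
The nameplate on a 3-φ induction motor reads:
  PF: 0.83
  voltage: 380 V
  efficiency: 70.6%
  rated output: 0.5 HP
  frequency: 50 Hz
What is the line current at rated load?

0.967 A

P_out = 0.5 × 746 = 373 W
P_in = P_out / η = 373 / 0.706 = 528 W
I_L = P_in / (√3·V_L·cosφ) = 528 / (1.732 × 380 × 0.83) = 0.967 A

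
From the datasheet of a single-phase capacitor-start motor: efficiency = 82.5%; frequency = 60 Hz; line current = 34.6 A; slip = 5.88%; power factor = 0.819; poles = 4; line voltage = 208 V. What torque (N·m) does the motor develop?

P_in = V·I·cosφ = 208 × 34.6 × 0.819 = 5894 W
P_out = η·P_in = 0.825 × 5894 = 4863 W
n_s = 120×60/4 = 1800 rpm; n = 1800×(1−0.0588) = 1694 rpm
ω = 2π×1694/60 = 177.4 rad/s
τ = P_out/ω = 4863/177.4 = 27.4 N·m

27.4 N·m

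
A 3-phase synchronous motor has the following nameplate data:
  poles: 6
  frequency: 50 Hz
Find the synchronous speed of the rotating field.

n_s = 120f/p = 120×50/6 = 1000 rpm

1000 rpm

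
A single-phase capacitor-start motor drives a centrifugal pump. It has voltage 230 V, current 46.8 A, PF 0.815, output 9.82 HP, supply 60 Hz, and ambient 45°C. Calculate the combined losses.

1450 W

P_in = V·I·cosφ = 230×46.8×0.815 = 8773 W
P_out = 9.82×746 = 7326 W
Losses = P_in − P_out = 8773 − 7326 = 1447 W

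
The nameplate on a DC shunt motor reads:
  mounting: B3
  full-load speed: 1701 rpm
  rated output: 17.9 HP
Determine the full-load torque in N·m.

P_out = 17.9 × 746 = 13353 W
ω = 2π × 1701/60 = 178.1 rad/s
τ = P_out/ω = 13353/178.1 = 75 N·m

75 N·m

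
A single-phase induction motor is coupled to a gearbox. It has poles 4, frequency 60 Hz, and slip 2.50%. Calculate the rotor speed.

n_s = 120f/p = 120×60/4 = 1800 rpm
n = n_s(1 − s) = 1800 × (1 − 0.025) = 1755 rpm

1755 rpm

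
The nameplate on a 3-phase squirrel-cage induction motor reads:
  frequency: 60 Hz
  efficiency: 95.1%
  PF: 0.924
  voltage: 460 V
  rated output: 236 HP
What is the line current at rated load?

P_out = 236 × 746 = 176056 W
P_in = P_out / η = 176056 / 0.951 = 185127 W
I_L = P_in / (√3·V_L·cosφ) = 185127 / (1.732 × 460 × 0.924) = 251 A

251 A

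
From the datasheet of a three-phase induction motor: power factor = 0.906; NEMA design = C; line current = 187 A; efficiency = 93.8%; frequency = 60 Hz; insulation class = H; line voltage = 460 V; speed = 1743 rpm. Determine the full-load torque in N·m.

694 N·m

P_in = √3·V·I·cosφ = 1.732 × 460 × 187 × 0.906 = 134982 W
P_out = η·P_in = 0.938 × 134982 = 126613 W
n = 1743 rpm
ω = 2π×1743/60 = 182.5 rad/s
τ = P_out/ω = 126613/182.5 = 694 N·m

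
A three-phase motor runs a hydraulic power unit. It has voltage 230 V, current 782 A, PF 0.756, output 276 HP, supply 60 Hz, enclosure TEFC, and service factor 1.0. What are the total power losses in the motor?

P_in = √3·V·I·cosφ = 1.732×230×782×0.756 = 235507 W
P_out = 276×746 = 205896 W
Losses = P_in − P_out = 235507 − 205896 = 29611 W

29.6 kW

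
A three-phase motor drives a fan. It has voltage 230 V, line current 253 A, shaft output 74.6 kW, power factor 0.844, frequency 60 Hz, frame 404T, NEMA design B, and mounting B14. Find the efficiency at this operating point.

P_out = 74.6 kW = 74600 W
P_in = √3·V_L·I_L·cosφ = 1.732 × 230 × 253 × 0.844 = 85063 W
η = P_out / P_in = 74600 / 85063 = 0.877 = 87.7%

87.7 %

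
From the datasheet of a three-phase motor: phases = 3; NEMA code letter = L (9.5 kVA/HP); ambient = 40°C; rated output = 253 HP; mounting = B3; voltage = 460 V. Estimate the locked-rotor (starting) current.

3020 A

S_LR = 9.5 × 253 = 2403.5 kVA
I_LR = S_LR/(√3·V_L) = 2403500/(1.732×460) = 3020 A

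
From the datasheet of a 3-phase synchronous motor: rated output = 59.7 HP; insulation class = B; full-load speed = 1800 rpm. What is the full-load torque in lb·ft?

174 lb·ft

P_out = 59.7 × 746 = 44536 W
ω = 2π × 1800/60 = 188.5 rad/s
τ = P_out/ω = 44536/188.5 = 236.3 N·m
In lb·ft: 236.3/1.356 = 174 lb·ft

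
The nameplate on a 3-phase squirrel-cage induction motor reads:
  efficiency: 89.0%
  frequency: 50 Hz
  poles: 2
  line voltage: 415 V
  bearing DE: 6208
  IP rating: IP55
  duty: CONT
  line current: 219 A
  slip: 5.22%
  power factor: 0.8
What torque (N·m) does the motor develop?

376 N·m

P_in = √3·V·I·cosφ = 1.732 × 415 × 219 × 0.8 = 125930 W
P_out = η·P_in = 0.89 × 125930 = 112078 W
n_s = 120×50/2 = 3000 rpm; n = 3000×(1−0.0522) = 2843 rpm
ω = 2π×2843/60 = 297.7 rad/s
τ = P_out/ω = 112078/297.7 = 376 N·m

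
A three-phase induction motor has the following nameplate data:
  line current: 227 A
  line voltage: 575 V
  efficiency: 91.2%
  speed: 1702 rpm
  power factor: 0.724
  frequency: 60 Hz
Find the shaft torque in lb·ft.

618 lb·ft

P_in = √3·V·I·cosφ = 1.732 × 575 × 227 × 0.724 = 163674 W
P_out = η·P_in = 0.912 × 163674 = 149271 W
n = 1702 rpm
ω = 2π×1702/60 = 178.2 rad/s
τ = P_out/ω = 149271/178.2 = 837.7 N·m
In lb·ft: 837.7/1.356 = 618 lb·ft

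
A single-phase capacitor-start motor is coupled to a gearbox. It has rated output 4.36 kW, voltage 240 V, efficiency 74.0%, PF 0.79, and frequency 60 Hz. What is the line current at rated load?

31.1 A

P_out = 4.36 kW = 4360 W
P_in = P_out / η = 4360 / 0.740 = 5892 W
I = P_in / (V·cosφ) = 5892 / (240 × 0.79) = 31.1 A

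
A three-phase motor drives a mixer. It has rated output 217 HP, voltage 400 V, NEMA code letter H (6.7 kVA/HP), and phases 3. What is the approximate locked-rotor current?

2100 A

S_LR = 6.7 × 217 = 1453.9 kVA
I_LR = S_LR/(√3·V_L) = 1453900/(1.732×400) = 2100 A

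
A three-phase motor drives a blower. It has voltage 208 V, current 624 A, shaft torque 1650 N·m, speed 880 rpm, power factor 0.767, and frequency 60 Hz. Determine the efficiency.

88.2 %

ω = 2π × 880/60 = 92.15 rad/s; P_out = τω = 1650 × 92.15 = 152048 W
P_in = √3·V_L·I_L·cosφ = 1.732 × 208 × 624 × 0.767 = 172421 W
η = P_out / P_in = 152048 / 172421 = 0.882 = 88.2%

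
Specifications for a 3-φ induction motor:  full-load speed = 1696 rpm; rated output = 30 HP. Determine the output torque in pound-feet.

92.9 lb·ft

P_out = 30 × 746 = 22380 W
ω = 2π × 1696/60 = 177.6 rad/s
τ = P_out/ω = 22380/177.6 = 126 N·m
In lb·ft: 126/1.356 = 92.9 lb·ft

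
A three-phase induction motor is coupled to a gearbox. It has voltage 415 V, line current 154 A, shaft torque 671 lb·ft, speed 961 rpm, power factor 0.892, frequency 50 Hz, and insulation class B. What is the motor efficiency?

92.7 %

τ = 671 lb·ft × 1.356 = 909.9 N·m
ω = 2π × 961/60 = 100.6 rad/s; P_out = τω = 909.9 × 100.6 = 91536 W
P_in = √3·V_L·I_L·cosφ = 1.732 × 415 × 154 × 0.892 = 98737 W
η = P_out / P_in = 91536 / 98737 = 0.927 = 92.7%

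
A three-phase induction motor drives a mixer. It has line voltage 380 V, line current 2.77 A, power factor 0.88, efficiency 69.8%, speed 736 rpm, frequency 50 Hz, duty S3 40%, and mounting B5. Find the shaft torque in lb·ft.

P_in = √3·V·I·cosφ = 1.732 × 380 × 2.77 × 0.88 = 1604 W
P_out = η·P_in = 0.698 × 1604 = 1120 W
n = 736 rpm
ω = 2π×736/60 = 77.07 rad/s
τ = P_out/ω = 1120/77.07 = 14.53 N·m
In lb·ft: 14.53/1.356 = 10.7 lb·ft

10.7 lb·ft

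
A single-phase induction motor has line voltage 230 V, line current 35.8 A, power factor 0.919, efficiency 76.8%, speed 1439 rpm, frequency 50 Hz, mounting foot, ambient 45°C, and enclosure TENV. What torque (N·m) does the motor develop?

P_in = V·I·cosφ = 230 × 35.8 × 0.919 = 7567 W
P_out = η·P_in = 0.768 × 7567 = 5811 W
n = 1439 rpm
ω = 2π×1439/60 = 150.7 rad/s
τ = P_out/ω = 5811/150.7 = 38.6 N·m

38.6 N·m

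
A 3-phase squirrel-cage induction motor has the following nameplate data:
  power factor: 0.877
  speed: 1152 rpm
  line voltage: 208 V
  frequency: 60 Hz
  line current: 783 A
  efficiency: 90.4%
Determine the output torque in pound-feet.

P_in = √3·V·I·cosφ = 1.732 × 208 × 783 × 0.877 = 247385 W
P_out = η·P_in = 0.904 × 247385 = 223636 W
n = 1152 rpm
ω = 2π×1152/60 = 120.6 rad/s
τ = P_out/ω = 223636/120.6 = 1854 N·m
In lb·ft: 1854/1.356 = 1370 lb·ft

1370 lb·ft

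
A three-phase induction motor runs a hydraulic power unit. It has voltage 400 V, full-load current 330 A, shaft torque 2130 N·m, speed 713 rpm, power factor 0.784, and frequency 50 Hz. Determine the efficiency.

ω = 2π × 713/60 = 74.67 rad/s; P_out = τω = 2130 × 74.67 = 159047 W
P_in = √3·V_L·I_L·cosφ = 1.732 × 400 × 330 × 0.784 = 179241 W
η = P_out / P_in = 159047 / 179241 = 0.887 = 88.7%

88.7 %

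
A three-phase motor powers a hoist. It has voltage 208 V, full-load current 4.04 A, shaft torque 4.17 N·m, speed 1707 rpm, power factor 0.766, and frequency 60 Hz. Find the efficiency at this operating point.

ω = 2π × 1707/60 = 178.8 rad/s; P_out = τω = 4.17 × 178.8 = 746 W
P_in = √3·V_L·I_L·cosφ = 1.732 × 208 × 4.04 × 0.766 = 1115 W
η = P_out / P_in = 746 / 1115 = 0.669 = 66.9%

66.9 %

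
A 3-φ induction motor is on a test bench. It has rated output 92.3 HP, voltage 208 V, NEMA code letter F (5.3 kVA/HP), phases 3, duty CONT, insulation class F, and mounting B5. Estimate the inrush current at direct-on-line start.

S_LR = 5.3 × 92.3 = 489.19 kVA
I_LR = S_LR/(√3·V_L) = 489190/(1.732×208) = 1360 A

1360 A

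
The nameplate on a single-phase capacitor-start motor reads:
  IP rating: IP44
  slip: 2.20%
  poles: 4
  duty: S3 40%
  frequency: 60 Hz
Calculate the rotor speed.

1760 rpm

n_s = 120f/p = 120×60/4 = 1800 rpm
n = n_s(1 − s) = 1800 × (1 − 0.022) = 1760 rpm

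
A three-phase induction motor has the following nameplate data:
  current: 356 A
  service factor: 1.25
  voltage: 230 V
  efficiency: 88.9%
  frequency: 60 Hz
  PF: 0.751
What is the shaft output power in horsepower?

P_in = √3·V·I·cosφ = 1.732 × 230 × 356 × 0.751 = 106504 W
P_out = η·P_in = 0.889 × 106504 = 94682 W
= 94682/746 = 127 HP

127 HP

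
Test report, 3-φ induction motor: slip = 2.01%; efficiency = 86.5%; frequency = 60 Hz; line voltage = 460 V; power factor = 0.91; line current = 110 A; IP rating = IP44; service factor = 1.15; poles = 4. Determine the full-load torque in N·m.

P_in = √3·V·I·cosφ = 1.732 × 460 × 110 × 0.91 = 79752 W
P_out = η·P_in = 0.865 × 79752 = 68985 W
n_s = 120×60/4 = 1800 rpm; n = 1800×(1−0.0201) = 1764 rpm
ω = 2π×1764/60 = 184.7 rad/s
τ = P_out/ω = 68985/184.7 = 373 N·m

373 N·m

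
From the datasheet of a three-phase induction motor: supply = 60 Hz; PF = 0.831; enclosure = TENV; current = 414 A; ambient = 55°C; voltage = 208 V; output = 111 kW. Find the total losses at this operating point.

12.9 kW

P_in = √3·V·I·cosφ = 1.732×208×414×0.831 = 123940 W
P_out = 111000 W
Losses = P_in − P_out = 123940 − 111000 = 12940 W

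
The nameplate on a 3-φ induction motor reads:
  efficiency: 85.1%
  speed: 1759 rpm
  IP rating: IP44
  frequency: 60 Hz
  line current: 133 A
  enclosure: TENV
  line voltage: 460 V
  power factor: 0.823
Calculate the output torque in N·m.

403 N·m

P_in = √3·V·I·cosφ = 1.732 × 460 × 133 × 0.823 = 87208 W
P_out = η·P_in = 0.851 × 87208 = 74214 W
n = 1759 rpm
ω = 2π×1759/60 = 184.2 rad/s
τ = P_out/ω = 74214/184.2 = 403 N·m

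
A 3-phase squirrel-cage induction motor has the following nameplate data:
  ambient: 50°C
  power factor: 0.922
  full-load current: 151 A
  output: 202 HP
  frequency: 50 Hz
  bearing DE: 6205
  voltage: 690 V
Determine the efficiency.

P_out = 202 × 746 = 150692 W
P_in = √3·V_L·I_L·cosφ = 1.732 × 690 × 151 × 0.922 = 166381 W
η = P_out / P_in = 150692 / 166381 = 0.906 = 90.6%

90.6 %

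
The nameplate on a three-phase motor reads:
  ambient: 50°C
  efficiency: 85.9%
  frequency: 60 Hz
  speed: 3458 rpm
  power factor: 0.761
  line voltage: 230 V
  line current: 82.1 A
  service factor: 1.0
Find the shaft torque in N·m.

P_in = √3·V·I·cosφ = 1.732 × 230 × 82.1 × 0.761 = 24889 W
P_out = η·P_in = 0.859 × 24889 = 21380 W
n = 3458 rpm
ω = 2π×3458/60 = 362.1 rad/s
τ = P_out/ω = 21380/362.1 = 59 N·m

59 N·m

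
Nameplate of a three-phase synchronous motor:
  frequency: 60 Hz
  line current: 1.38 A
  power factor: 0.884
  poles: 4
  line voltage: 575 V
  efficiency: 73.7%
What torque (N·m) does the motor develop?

P_in = √3·V·I·cosφ = 1.732 × 575 × 1.38 × 0.884 = 1215 W
P_out = η·P_in = 0.737 × 1215 = 895 W
n = n_s = 120×60/4 = 1800 rpm (synchronous)
ω = 2π×1800/60 = 188.5 rad/s
τ = P_out/ω = 895/188.5 = 4.75 N·m

4.75 N·m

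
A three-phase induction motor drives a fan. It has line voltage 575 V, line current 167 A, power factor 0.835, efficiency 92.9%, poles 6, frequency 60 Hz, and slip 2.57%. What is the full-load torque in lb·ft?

777 lb·ft

P_in = √3·V·I·cosφ = 1.732 × 575 × 167 × 0.835 = 138873 W
P_out = η·P_in = 0.929 × 138873 = 129013 W
n_s = 120×60/6 = 1200 rpm; n = 1200×(1−0.0257) = 1169 rpm
ω = 2π×1169/60 = 122.4 rad/s
τ = P_out/ω = 129013/122.4 = 1054 N·m
In lb·ft: 1054/1.356 = 777 lb·ft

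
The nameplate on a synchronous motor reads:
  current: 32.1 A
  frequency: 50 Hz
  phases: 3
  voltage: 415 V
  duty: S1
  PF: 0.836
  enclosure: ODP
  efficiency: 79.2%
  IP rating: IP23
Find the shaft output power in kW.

15.3 kW

P_in = √3·V·I·cosφ = 1.732 × 415 × 32.1 × 0.836 = 19289 W
P_out = η·P_in = 0.792 × 19289 = 15277 W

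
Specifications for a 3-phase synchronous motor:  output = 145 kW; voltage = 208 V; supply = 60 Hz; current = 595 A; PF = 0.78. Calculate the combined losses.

P_in = √3·V·I·cosφ = 1.732×208×595×0.78 = 167195 W
P_out = 145000 W
Losses = P_in − P_out = 167195 − 145000 = 22195 W

22200 W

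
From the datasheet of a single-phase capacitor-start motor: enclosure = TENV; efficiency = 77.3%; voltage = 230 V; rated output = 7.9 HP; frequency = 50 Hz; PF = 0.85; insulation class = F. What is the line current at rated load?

39 A

P_out = 7.9 × 746 = 5893 W
P_in = P_out / η = 5893 / 0.773 = 7624 W
I = P_in / (V·cosφ) = 7624 / (230 × 0.85) = 39 A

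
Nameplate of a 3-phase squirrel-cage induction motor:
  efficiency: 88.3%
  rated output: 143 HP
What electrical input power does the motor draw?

P_out = 143 × 746 = 106678 W
P_in = P_out/η = 106678/0.883 = 120813 W = 121 kW

121 kW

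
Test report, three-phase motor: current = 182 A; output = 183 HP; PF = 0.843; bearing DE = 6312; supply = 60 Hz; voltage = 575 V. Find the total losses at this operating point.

P_in = √3·V·I·cosφ = 1.732×575×182×0.843 = 152797 W
P_out = 183×746 = 136518 W
Losses = P_in − P_out = 152797 − 136518 = 16279 W

16300 W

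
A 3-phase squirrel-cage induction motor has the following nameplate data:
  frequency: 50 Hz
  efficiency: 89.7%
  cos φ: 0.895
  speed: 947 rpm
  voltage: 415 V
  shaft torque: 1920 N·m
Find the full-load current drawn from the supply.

ω = 2π×947/60 = 99.17 rad/s; P_out = τω = 1920 × 99.17 = 190406 W
P_in = P_out / η = 190406 / 0.897 = 212270 W
I_L = P_in / (√3·V_L·cosφ) = 212270 / (1.732 × 415 × 0.895) = 330 A

330 A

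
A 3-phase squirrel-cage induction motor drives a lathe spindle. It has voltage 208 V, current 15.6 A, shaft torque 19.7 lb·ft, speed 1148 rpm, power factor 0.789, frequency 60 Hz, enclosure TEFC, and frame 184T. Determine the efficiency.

τ = 19.7 lb·ft × 1.356 = 26.71 N·m
ω = 2π × 1148/60 = 120.2 rad/s; P_out = τω = 26.71 × 120.2 = 3211 W
P_in = √3·V_L·I_L·cosφ = 1.732 × 208 × 15.6 × 0.789 = 4434 W
η = P_out / P_in = 3211 / 4434 = 0.724 = 72.4%

72.4 %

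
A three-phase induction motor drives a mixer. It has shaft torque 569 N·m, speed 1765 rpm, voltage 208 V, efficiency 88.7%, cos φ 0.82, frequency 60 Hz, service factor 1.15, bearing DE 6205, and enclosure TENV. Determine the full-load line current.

ω = 2π×1765/60 = 184.8 rad/s; P_out = τω = 569 × 184.8 = 105151 W
P_in = P_out / η = 105151 / 0.887 = 118547 W
I_L = P_in / (√3·V_L·cosφ) = 118547 / (1.732 × 208 × 0.82) = 401 A

401 A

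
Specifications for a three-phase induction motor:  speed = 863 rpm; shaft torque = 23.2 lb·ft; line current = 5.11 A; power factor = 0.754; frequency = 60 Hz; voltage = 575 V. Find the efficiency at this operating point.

τ = 23.2 lb·ft × 1.356 = 31.46 N·m
ω = 2π × 863/60 = 90.37 rad/s; P_out = τω = 31.46 × 90.37 = 2843 W
P_in = √3·V_L·I_L·cosφ = 1.732 × 575 × 5.11 × 0.754 = 3837 W
η = P_out / P_in = 2843 / 3837 = 0.741 = 74.1%

74.1 %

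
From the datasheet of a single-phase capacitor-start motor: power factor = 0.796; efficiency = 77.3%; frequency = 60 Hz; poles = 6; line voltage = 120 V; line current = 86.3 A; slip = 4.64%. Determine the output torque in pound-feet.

39.2 lb·ft

P_in = V·I·cosφ = 120 × 86.3 × 0.796 = 8243 W
P_out = η·P_in = 0.773 × 8243 = 6372 W
n_s = 120×60/6 = 1200 rpm; n = 1200×(1−0.0464) = 1144 rpm
ω = 2π×1144/60 = 119.8 rad/s
τ = P_out/ω = 6372/119.8 = 53.19 N·m
In lb·ft: 53.19/1.356 = 39.2 lb·ft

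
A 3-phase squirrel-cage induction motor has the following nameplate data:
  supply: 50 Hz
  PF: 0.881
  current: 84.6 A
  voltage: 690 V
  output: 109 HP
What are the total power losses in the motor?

P_in = √3·V·I·cosφ = 1.732×690×84.6×0.881 = 89072 W
P_out = 109×746 = 81314 W
Losses = P_in − P_out = 89072 − 81314 = 7758 W

7760 W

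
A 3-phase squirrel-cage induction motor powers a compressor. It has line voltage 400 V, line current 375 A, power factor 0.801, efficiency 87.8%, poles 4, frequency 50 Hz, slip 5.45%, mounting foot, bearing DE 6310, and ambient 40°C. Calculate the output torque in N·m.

1230 N·m

P_in = √3·V·I·cosφ = 1.732 × 400 × 375 × 0.801 = 208100 W
P_out = η·P_in = 0.878 × 208100 = 182712 W
n_s = 120×50/4 = 1500 rpm; n = 1500×(1−0.0545) = 1418 rpm
ω = 2π×1418/60 = 148.5 rad/s
τ = P_out/ω = 182712/148.5 = 1230 N·m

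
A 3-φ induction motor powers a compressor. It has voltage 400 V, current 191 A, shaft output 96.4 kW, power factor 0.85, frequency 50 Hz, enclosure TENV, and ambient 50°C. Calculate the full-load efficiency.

85.7 %

P_out = 96.4 kW = 96400 W
P_in = √3·V_L·I_L·cosφ = 1.732 × 400 × 191 × 0.85 = 112476 W
η = P_out / P_in = 96400 / 112476 = 0.857 = 85.7%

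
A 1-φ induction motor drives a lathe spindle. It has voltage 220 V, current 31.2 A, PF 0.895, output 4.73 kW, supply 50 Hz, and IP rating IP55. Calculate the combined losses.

1.41 kW

P_in = V·I·cosφ = 220×31.2×0.895 = 6143 W
P_out = 4730 W
Losses = P_in − P_out = 6143 − 4730 = 1413 W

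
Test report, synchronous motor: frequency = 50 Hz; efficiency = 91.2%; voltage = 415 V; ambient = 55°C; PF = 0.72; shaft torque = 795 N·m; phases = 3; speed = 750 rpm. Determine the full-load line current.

132 A

ω = 2π×750/60 = 78.54 rad/s; P_out = τω = 795 × 78.54 = 62439 W
P_in = P_out / η = 62439 / 0.912 = 68464 W
I_L = P_in / (√3·V_L·cosφ) = 68464 / (1.732 × 415 × 0.72) = 132 A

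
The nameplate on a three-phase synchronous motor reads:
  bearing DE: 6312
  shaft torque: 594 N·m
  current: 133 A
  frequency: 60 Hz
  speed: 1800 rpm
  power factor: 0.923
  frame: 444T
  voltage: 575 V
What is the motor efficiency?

ω = 2π × 1800/60 = 188.5 rad/s; P_out = τω = 594 × 188.5 = 111969 W
P_in = √3·V_L·I_L·cosφ = 1.732 × 575 × 133 × 0.923 = 122256 W
η = P_out / P_in = 111969 / 122256 = 0.916 = 91.6%

91.6 %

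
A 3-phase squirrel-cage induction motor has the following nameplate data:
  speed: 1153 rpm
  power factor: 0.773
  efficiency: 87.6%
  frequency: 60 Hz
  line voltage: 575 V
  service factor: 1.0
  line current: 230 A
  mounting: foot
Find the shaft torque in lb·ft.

P_in = √3·V·I·cosφ = 1.732 × 575 × 230 × 0.773 = 177061 W
P_out = η·P_in = 0.876 × 177061 = 155105 W
n = 1153 rpm
ω = 2π×1153/60 = 120.7 rad/s
τ = P_out/ω = 155105/120.7 = 1285 N·m
In lb·ft: 1285/1.356 = 948 lb·ft

948 lb·ft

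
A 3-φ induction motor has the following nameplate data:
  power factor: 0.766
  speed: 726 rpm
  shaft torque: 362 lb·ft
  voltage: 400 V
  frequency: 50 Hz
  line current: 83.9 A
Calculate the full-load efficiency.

83.8 %

τ = 362 lb·ft × 1.356 = 490.9 N·m
ω = 2π × 726/60 = 76.03 rad/s; P_out = τω = 490.9 × 76.03 = 37323 W
P_in = √3·V_L·I_L·cosφ = 1.732 × 400 × 83.9 × 0.766 = 44524 W
η = P_out / P_in = 37323 / 44524 = 0.838 = 83.8%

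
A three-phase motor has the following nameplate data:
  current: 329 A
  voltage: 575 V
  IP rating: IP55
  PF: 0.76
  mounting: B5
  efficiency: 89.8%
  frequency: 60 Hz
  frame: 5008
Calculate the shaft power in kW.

P_in = √3·V·I·cosφ = 1.732 × 575 × 329 × 0.76 = 249015 W
P_out = η·P_in = 0.898 × 249015 = 223615 W

224 kW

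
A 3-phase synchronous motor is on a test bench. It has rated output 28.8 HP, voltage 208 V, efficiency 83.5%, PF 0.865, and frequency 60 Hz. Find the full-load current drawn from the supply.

P_out = 28.8 × 746 = 21485 W
P_in = P_out / η = 21485 / 0.835 = 25731 W
I_L = P_in / (√3·V_L·cosφ) = 25731 / (1.732 × 208 × 0.865) = 82.6 A

82.6 A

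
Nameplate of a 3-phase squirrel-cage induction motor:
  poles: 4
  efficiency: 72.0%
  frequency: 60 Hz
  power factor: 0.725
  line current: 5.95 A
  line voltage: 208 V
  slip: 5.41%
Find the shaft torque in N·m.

6.28 N·m

P_in = √3·V·I·cosφ = 1.732 × 208 × 5.95 × 0.725 = 1554 W
P_out = η·P_in = 0.72 × 1554 = 1119 W
n_s = 120×60/4 = 1800 rpm; n = 1800×(1−0.0541) = 1703 rpm
ω = 2π×1703/60 = 178.3 rad/s
τ = P_out/ω = 1119/178.3 = 6.28 N·m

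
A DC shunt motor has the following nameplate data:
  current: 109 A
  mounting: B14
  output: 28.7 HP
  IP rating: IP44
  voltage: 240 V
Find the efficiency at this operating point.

81.8 %

P_out = 28.7 × 746 = 21410 W
P_in = V·I = 240 × 109 = 26160 W
η = P_out / P_in = 21410 / 26160 = 0.818 = 81.8%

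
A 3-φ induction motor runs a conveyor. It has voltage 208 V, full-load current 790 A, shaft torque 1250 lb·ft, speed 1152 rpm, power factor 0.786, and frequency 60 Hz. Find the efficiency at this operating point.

τ = 1250 lb·ft × 1.356 = 1695 N·m
ω = 2π × 1152/60 = 120.6 rad/s; P_out = τω = 1695 × 120.6 = 204417 W
P_in = √3·V_L·I_L·cosφ = 1.732 × 208 × 790 × 0.786 = 223697 W
η = P_out / P_in = 204417 / 223697 = 0.914 = 91.4%

91.4 %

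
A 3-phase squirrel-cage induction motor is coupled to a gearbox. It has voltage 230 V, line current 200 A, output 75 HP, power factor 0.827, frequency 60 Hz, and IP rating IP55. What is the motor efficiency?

84.9 %

P_out = 75 × 746 = 55950 W
P_in = √3·V_L·I_L·cosφ = 1.732 × 230 × 200 × 0.827 = 65889 W
η = P_out / P_in = 55950 / 65889 = 0.849 = 84.9%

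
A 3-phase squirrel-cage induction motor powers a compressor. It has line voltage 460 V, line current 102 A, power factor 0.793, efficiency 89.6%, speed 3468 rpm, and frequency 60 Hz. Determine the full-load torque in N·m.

P_in = √3·V·I·cosφ = 1.732 × 460 × 102 × 0.793 = 64443 W
P_out = η·P_in = 0.896 × 64443 = 57741 W
n = 3468 rpm
ω = 2π×3468/60 = 363.2 rad/s
τ = P_out/ω = 57741/363.2 = 159 N·m

159 N·m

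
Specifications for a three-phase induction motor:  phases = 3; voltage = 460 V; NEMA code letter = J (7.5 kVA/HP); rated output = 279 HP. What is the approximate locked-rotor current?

2630 A

S_LR = 7.5 × 279 = 2092.5 kVA
I_LR = S_LR/(√3·V_L) = 2092500/(1.732×460) = 2630 A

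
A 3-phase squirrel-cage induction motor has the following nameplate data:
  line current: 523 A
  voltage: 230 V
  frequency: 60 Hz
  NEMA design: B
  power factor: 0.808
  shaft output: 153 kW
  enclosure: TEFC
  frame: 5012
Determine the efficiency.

90.9 %

P_out = 153 kW = 153000 W
P_in = √3·V_L·I_L·cosφ = 1.732 × 230 × 523 × 0.808 = 168341 W
η = P_out / P_in = 153000 / 168341 = 0.909 = 90.9%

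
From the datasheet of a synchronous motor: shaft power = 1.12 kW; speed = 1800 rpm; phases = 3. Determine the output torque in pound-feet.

4.38 lb·ft

ω = 2π × 1800/60 = 188.5 rad/s
τ = P/ω = 1120/188.5 = 5.942 N·m
In lb·ft: 5.942/1.356 = 4.38 lb·ft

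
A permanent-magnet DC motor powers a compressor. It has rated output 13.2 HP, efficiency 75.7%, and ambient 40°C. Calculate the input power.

13 kW

P_out = 13.2 × 746 = 9847 W
P_in = P_out/η = 9847/0.757 = 13008 W = 13 kW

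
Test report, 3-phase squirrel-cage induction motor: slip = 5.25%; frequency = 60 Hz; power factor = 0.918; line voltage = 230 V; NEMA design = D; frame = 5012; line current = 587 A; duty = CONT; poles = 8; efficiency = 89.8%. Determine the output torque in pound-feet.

P_in = √3·V·I·cosφ = 1.732 × 230 × 587 × 0.918 = 214663 W
P_out = η·P_in = 0.898 × 214663 = 192767 W
n_s = 120×60/8 = 900 rpm; n = 900×(1−0.0525) = 853 rpm
ω = 2π×853/60 = 89.33 rad/s
τ = P_out/ω = 192767/89.33 = 2158 N·m
In lb·ft: 2158/1.356 = 1590 lb·ft

1590 lb·ft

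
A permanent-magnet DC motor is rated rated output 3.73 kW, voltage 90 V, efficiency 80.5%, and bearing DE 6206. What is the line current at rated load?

51.5 A

P_out = 3.73 kW = 3730 W
P_in = P_out / η = 3730 / 0.805 = 4634 W
I = P_in / V = 4634 / 90 = 51.5 A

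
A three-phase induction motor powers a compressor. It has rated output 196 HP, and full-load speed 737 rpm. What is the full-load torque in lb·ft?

1400 lb·ft

P_out = 196 × 746 = 146216 W
ω = 2π × 737/60 = 77.18 rad/s
τ = P_out/ω = 146216/77.18 = 1894 N·m
In lb·ft: 1894/1.356 = 1400 lb·ft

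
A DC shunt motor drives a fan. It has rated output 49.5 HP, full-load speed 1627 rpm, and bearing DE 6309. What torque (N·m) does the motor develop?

P_out = 49.5 × 746 = 36927 W
ω = 2π × 1627/60 = 170.4 rad/s
τ = P_out/ω = 36927/170.4 = 217 N·m

217 N·m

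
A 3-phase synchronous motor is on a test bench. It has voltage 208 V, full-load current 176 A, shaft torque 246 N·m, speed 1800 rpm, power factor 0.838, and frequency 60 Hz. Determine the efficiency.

ω = 2π × 1800/60 = 188.5 rad/s; P_out = τω = 246 × 188.5 = 46371 W
P_in = √3·V_L·I_L·cosφ = 1.732 × 208 × 176 × 0.838 = 53133 W
η = P_out / P_in = 46371 / 53133 = 0.873 = 87.3%

87.3 %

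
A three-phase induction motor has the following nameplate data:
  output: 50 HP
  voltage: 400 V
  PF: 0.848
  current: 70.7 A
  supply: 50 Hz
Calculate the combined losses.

P_in = √3·V·I·cosφ = 1.732×400×70.7×0.848 = 41536 W
P_out = 50×746 = 37300 W
Losses = P_in − P_out = 41536 − 37300 = 4236 W

4240 W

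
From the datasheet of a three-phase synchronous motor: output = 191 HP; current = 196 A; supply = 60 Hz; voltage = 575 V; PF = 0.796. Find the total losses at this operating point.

12.9 kW

P_in = √3·V·I·cosφ = 1.732×575×196×0.796 = 155376 W
P_out = 191×746 = 142486 W
Losses = P_in − P_out = 155376 − 142486 = 12890 W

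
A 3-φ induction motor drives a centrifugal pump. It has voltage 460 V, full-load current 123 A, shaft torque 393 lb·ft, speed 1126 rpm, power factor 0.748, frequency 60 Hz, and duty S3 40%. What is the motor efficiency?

85.7 %

τ = 393 lb·ft × 1.356 = 532.9 N·m
ω = 2π × 1126/60 = 117.9 rad/s; P_out = τω = 532.9 × 117.9 = 62829 W
P_in = √3·V_L·I_L·cosφ = 1.732 × 460 × 123 × 0.748 = 73301 W
η = P_out / P_in = 62829 / 73301 = 0.857 = 85.7%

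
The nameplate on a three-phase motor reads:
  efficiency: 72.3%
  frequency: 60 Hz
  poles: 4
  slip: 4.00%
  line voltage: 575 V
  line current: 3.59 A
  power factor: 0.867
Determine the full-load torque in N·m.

12.4 N·m

P_in = √3·V·I·cosφ = 1.732 × 575 × 3.59 × 0.867 = 3100 W
P_out = η·P_in = 0.723 × 3100 = 2241 W
n_s = 120×60/4 = 1800 rpm; n = 1800×(1−0.04) = 1728 rpm
ω = 2π×1728/60 = 181 rad/s
τ = P_out/ω = 2241/181 = 12.4 N·m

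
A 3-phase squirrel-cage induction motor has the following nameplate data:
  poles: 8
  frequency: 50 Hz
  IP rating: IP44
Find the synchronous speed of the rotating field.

n_s = 120f/p = 120×50/8 = 750 rpm

750 rpm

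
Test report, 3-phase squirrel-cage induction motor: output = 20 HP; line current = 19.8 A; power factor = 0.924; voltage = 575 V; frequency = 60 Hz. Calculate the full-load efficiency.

P_out = 20 × 746 = 14920 W
P_in = √3·V_L·I_L·cosφ = 1.732 × 575 × 19.8 × 0.924 = 18220 W
η = P_out / P_in = 14920 / 18220 = 0.819 = 81.9%

81.9 %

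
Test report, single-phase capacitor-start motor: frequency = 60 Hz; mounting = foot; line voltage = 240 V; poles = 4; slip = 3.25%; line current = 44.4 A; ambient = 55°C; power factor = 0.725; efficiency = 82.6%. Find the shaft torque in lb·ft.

25.8 lb·ft

P_in = V·I·cosφ = 240 × 44.4 × 0.725 = 7726 W
P_out = η·P_in = 0.826 × 7726 = 6382 W
n_s = 120×60/4 = 1800 rpm; n = 1800×(1−0.0325) = 1742 rpm
ω = 2π×1742/60 = 182.4 rad/s
τ = P_out/ω = 6382/182.4 = 34.99 N·m
In lb·ft: 34.99/1.356 = 25.8 lb·ft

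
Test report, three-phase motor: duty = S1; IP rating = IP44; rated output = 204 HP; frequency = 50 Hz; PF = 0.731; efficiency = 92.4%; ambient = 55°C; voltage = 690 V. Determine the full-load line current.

189 A

P_out = 204 × 746 = 152184 W
P_in = P_out / η = 152184 / 0.924 = 164701 W
I_L = P_in / (√3·V_L·cosφ) = 164701 / (1.732 × 690 × 0.731) = 189 A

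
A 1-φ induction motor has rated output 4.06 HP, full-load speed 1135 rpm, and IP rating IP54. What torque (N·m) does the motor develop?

25.5 N·m

P_out = 4.06 × 746 = 3029 W
ω = 2π × 1135/60 = 118.9 rad/s
τ = P_out/ω = 3029/118.9 = 25.5 N·m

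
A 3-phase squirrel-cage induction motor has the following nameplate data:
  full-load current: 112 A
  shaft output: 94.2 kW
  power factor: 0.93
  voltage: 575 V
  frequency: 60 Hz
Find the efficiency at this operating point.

90.8 %

P_out = 94.2 kW = 94200 W
P_in = √3·V_L·I_L·cosφ = 1.732 × 575 × 112 × 0.93 = 103733 W
η = P_out / P_in = 94200 / 103733 = 0.908 = 90.8%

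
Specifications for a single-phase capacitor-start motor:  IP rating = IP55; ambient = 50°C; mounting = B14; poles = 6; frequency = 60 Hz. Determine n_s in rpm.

n_s = 120f/p = 120×60/6 = 1200 rpm

1200 rpm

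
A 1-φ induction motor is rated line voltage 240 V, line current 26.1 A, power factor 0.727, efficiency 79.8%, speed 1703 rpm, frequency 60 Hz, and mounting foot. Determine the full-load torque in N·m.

P_in = V·I·cosφ = 240 × 26.1 × 0.727 = 4554 W
P_out = η·P_in = 0.798 × 4554 = 3634 W
n = 1703 rpm
ω = 2π×1703/60 = 178.3 rad/s
τ = P_out/ω = 3634/178.3 = 20.4 N·m

20.4 N·m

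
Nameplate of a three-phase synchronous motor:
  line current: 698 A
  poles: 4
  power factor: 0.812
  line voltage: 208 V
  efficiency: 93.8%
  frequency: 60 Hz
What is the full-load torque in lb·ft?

749 lb·ft

P_in = √3·V·I·cosφ = 1.732 × 208 × 698 × 0.812 = 204184 W
P_out = η·P_in = 0.938 × 204184 = 191525 W
n = n_s = 120×60/4 = 1800 rpm (synchronous)
ω = 2π×1800/60 = 188.5 rad/s
τ = P_out/ω = 191525/188.5 = 1016 N·m
In lb·ft: 1016/1.356 = 749 lb·ft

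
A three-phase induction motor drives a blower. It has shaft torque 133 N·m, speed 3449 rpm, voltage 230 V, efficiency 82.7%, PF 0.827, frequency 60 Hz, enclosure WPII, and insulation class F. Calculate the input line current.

176 A

ω = 2π×3449/60 = 361.2 rad/s; P_out = τω = 133 × 361.2 = 48040 W
P_in = P_out / η = 48040 / 0.827 = 58089 W
I_L = P_in / (√3·V_L·cosφ) = 58089 / (1.732 × 230 × 0.827) = 176 A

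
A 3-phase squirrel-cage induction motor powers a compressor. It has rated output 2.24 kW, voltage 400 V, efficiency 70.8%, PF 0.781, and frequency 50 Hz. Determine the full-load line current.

P_out = 2.24 kW = 2240 W
P_in = P_out / η = 2240 / 0.708 = 3164 W
I_L = P_in / (√3·V_L·cosφ) = 3164 / (1.732 × 400 × 0.781) = 5.85 A

5.85 A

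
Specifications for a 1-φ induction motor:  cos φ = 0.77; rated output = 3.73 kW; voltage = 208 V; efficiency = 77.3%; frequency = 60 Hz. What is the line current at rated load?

30.1 A

P_out = 3.73 kW = 3730 W
P_in = P_out / η = 3730 / 0.773 = 4825 W
I = P_in / (V·cosφ) = 4825 / (208 × 0.77) = 30.1 A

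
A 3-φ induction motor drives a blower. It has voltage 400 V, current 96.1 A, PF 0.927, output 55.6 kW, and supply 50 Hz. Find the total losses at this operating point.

P_in = √3·V·I·cosφ = 1.732×400×96.1×0.927 = 61718 W
P_out = 55600 W
Losses = P_in − P_out = 61718 − 55600 = 6118 W

6.12 kW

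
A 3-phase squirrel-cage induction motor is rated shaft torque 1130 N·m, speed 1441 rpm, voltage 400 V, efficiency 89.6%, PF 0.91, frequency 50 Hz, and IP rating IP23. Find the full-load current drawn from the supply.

302 A

ω = 2π×1441/60 = 150.9 rad/s; P_out = τω = 1130 × 150.9 = 170517 W
P_in = P_out / η = 170517 / 0.896 = 190309 W
I_L = P_in / (√3·V_L·cosφ) = 190309 / (1.732 × 400 × 0.91) = 302 A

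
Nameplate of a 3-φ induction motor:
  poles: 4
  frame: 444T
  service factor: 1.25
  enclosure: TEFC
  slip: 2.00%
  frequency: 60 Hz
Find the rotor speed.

1764 rpm

n_s = 120f/p = 120×60/4 = 1800 rpm
n = n_s(1 − s) = 1800 × (1 − 0.02) = 1764 rpm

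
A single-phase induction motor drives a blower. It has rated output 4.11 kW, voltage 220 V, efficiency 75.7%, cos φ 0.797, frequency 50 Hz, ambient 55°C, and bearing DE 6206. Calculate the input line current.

P_out = 4.11 kW = 4110 W
P_in = P_out / η = 4110 / 0.757 = 5429 W
I = P_in / (V·cosφ) = 5429 / (220 × 0.797) = 31 A

31 A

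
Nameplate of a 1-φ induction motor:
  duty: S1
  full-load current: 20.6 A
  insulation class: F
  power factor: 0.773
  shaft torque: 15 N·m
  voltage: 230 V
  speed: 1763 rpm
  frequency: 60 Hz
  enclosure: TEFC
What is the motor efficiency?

75.6 %

ω = 2π × 1763/60 = 184.6 rad/s; P_out = τω = 15 × 184.6 = 2769 W
P_in = V·I·cosφ = 230 × 20.6 × 0.773 = 3662 W
η = P_out / P_in = 2769 / 3662 = 0.756 = 75.6%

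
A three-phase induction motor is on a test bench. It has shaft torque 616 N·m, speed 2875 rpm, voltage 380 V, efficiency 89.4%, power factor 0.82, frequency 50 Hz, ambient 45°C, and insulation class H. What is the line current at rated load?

384 A

ω = 2π×2875/60 = 301.1 rad/s; P_out = τω = 616 × 301.1 = 185478 W
P_in = P_out / η = 185478 / 0.894 = 207470 W
I_L = P_in / (√3·V_L·cosφ) = 207470 / (1.732 × 380 × 0.82) = 384 A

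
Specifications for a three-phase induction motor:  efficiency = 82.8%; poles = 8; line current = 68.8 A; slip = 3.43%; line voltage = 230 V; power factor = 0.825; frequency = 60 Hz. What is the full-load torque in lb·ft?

152 lb·ft

P_in = √3·V·I·cosφ = 1.732 × 230 × 68.8 × 0.825 = 22611 W
P_out = η·P_in = 0.828 × 22611 = 18722 W
n_s = 120×60/8 = 900 rpm; n = 900×(1−0.0343) = 869 rpm
ω = 2π×869/60 = 91 rad/s
τ = P_out/ω = 18722/91 = 205.7 N·m
In lb·ft: 205.7/1.356 = 152 lb·ft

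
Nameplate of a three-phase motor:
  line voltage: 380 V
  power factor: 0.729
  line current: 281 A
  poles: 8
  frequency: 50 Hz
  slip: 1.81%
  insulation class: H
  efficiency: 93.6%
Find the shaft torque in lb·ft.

P_in = √3·V·I·cosφ = 1.732 × 380 × 281 × 0.729 = 134823 W
P_out = η·P_in = 0.936 × 134823 = 126194 W
n_s = 120×50/8 = 750 rpm; n = 750×(1−0.0181) = 736 rpm
ω = 2π×736/60 = 77.07 rad/s
τ = P_out/ω = 126194/77.07 = 1637 N·m
In lb·ft: 1637/1.356 = 1210 lb·ft

1210 lb·ft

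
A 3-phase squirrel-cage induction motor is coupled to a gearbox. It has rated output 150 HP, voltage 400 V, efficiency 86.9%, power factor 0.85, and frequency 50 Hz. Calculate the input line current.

P_out = 150 × 746 = 111900 W
P_in = P_out / η = 111900 / 0.869 = 128769 W
I_L = P_in / (√3·V_L·cosφ) = 128769 / (1.732 × 400 × 0.85) = 219 A

219 A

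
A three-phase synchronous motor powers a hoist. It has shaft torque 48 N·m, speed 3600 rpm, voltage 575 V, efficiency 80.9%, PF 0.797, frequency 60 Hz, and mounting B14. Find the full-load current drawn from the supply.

28.2 A

ω = 2π×3600/60 = 377 rad/s; P_out = τω = 48 × 377 = 18096 W
P_in = P_out / η = 18096 / 0.809 = 22368 W
I_L = P_in / (√3·V_L·cosφ) = 22368 / (1.732 × 575 × 0.797) = 28.2 A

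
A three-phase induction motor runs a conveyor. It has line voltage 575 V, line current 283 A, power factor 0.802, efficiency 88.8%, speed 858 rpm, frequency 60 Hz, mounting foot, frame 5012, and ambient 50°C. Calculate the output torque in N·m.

2230 N·m

P_in = √3·V·I·cosφ = 1.732 × 575 × 283 × 0.802 = 226035 W
P_out = η·P_in = 0.888 × 226035 = 200719 W
n = 858 rpm
ω = 2π×858/60 = 89.85 rad/s
τ = P_out/ω = 200719/89.85 = 2230 N·m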